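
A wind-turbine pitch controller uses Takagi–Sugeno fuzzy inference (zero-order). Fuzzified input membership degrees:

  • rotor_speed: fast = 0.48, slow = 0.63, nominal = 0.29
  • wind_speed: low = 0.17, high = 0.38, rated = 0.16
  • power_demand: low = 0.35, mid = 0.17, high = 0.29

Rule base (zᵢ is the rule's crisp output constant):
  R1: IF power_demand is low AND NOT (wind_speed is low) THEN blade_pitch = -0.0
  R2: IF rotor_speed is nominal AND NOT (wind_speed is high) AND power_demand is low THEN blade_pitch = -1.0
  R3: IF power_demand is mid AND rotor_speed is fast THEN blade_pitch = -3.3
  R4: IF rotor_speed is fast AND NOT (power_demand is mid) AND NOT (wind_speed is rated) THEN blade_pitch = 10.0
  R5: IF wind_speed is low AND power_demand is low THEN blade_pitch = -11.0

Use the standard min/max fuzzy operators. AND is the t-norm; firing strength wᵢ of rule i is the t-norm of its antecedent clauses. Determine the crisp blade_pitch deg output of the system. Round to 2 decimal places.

R1 (z=-0.0): low=0.35, ¬low=1−0.17=0.83; AND[min(a, b)] → w = 0.35
R2 (z=-1.0): nominal=0.29, ¬high=1−0.38=0.62, low=0.35; AND[min(a, b)] → w = 0.29
R3 (z=-3.3): mid=0.17, fast=0.48; AND[min(a, b)] → w = 0.17
R4 (z=10.0): fast=0.48, ¬mid=1−0.17=0.83, ¬rated=1−0.16=0.84; AND[min(a, b)] → w = 0.48
R5 (z=-11.0): low=0.17, low=0.35; AND[min(a, b)] → w = 0.17
Weighted average = (0.35·-0.0 + 0.29·-1.0 + 0.17·-3.3 + 0.48·10.0 + 0.17·-11.0) / (0.35 + 0.29 + 0.17 + 0.48 + 0.17)
  = 2.0790 / 1.4600 = 1.42

1.42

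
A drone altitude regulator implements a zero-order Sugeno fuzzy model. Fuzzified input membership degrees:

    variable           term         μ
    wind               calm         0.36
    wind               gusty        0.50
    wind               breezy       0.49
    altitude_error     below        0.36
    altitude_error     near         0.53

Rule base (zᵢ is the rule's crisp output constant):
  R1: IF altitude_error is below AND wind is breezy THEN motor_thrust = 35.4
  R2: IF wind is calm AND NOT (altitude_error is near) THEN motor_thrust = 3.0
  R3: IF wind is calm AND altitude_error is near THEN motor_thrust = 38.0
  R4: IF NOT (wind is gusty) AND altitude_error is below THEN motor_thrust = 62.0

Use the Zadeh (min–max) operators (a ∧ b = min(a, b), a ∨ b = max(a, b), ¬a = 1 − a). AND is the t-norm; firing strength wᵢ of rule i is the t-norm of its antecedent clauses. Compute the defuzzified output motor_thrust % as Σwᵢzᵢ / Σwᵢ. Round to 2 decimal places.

R1 (z=35.4): below=0.36, breezy=0.49; AND[min(a, b)] → w = 0.36
R2 (z=3.0): calm=0.36, ¬near=1−0.53=0.47; AND[min(a, b)] → w = 0.36
R3 (z=38.0): calm=0.36, near=0.53; AND[min(a, b)] → w = 0.36
R4 (z=62.0): ¬gusty=1−0.50=0.50, below=0.36; AND[min(a, b)] → w = 0.36
Weighted average = (0.36·35.4 + 0.36·3.0 + 0.36·38.0 + 0.36·62.0) / (0.36 + 0.36 + 0.36 + 0.36)
  = 49.8240 / 1.4400 = 34.60

34.60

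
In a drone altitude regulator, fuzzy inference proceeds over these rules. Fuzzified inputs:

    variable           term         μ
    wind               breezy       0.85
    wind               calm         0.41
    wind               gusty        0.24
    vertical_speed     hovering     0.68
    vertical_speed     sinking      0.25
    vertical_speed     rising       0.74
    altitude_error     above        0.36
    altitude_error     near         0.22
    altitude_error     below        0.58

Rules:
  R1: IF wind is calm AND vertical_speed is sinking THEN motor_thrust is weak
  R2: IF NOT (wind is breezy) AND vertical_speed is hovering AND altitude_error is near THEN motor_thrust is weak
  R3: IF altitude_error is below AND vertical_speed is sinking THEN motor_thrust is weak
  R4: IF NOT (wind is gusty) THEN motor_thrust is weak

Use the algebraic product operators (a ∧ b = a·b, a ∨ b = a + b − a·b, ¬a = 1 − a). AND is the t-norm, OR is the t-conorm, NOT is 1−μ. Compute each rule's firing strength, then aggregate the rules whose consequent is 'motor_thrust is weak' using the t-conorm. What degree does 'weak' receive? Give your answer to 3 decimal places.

0.820

R1: calm=0.41, sinking=0.25; AND[a·b] → w = 0.1025
R2: ¬breezy=1−0.85=0.15, hovering=0.68, near=0.22; AND[a·b] → w = 0.0224
R3: below=0.58, sinking=0.25; AND[a·b] → w = 0.1450
R4: ¬gusty=1−0.24=0.76 → w = 0.7600
Rules with consequent 'weak': {R1, R2, R3, R4} → strengths 0.1025, 0.0224, 0.1450, 0.7600
Aggregate via t-conorm [a + b − a·b]: 0.8200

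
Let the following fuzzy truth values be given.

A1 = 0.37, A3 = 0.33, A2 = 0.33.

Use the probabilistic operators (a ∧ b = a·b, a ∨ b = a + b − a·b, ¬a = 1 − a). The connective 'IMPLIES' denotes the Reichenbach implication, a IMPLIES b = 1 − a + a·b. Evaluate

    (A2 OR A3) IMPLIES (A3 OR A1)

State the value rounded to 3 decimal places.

A2 OR A3 = a + b − a·b on (0.3300, 0.3300) = 0.5511
A3 OR A1 = a + b − a·b on (0.3300, 0.3700) = 0.5779
(A2 OR A3) IMPLIES (A3 OR A1)  [Reichenbach: 1 − a + a·b] with a=0.5511, b=0.5779 → 0.7674

0.767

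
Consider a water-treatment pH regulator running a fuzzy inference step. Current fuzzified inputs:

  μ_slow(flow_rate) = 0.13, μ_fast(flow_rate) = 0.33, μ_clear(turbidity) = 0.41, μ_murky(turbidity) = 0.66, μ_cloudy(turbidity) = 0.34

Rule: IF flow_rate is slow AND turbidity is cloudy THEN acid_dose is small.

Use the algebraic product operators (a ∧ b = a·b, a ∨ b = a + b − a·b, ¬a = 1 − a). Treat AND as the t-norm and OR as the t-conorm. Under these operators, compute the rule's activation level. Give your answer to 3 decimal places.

0.044

firing strength: slow=0.13, cloudy=0.34; AND[a·b] → w = 0.0442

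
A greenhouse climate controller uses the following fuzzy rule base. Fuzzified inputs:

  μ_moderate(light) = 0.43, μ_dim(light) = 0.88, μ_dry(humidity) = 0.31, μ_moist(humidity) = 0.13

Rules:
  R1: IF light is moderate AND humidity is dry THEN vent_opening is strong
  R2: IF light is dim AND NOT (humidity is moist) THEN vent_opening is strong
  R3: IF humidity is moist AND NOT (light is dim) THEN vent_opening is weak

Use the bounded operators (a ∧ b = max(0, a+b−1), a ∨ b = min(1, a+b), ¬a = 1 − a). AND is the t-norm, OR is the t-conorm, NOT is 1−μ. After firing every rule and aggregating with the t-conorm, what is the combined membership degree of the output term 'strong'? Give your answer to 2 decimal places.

0.75

R1: moderate=0.43, dry=0.31; AND[max(0, a+b−1)] → w = 0.00
R2: dim=0.88, ¬moist=1−0.13=0.87; AND[max(0, a+b−1)] → w = 0.75
R3: moist=0.13, ¬dim=1−0.88=0.12; AND[max(0, a+b−1)] → w = 0.00
Rules with consequent 'strong': {R1, R2} → strengths 0.00, 0.75
Aggregate via t-conorm [min(1, a+b)]: 0.75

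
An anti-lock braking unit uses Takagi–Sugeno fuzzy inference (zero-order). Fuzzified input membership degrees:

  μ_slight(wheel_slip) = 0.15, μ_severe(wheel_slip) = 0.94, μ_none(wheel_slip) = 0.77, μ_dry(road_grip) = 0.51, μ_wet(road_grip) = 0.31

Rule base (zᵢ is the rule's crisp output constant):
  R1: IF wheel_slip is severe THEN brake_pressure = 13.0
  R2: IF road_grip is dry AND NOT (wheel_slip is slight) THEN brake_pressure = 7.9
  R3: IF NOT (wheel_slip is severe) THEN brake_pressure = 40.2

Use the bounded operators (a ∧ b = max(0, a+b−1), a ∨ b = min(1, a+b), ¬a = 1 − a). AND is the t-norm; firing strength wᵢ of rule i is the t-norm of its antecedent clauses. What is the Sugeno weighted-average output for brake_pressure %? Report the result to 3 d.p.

R1 (z=13.0): severe=0.94 → w = 0.94
R2 (z=7.9): dry=0.51, ¬slight=1−0.15=0.85; AND[max(0, a+b−1)] → w = 0.36
R3 (z=40.2): ¬severe=1−0.94=0.06 → w = 0.06
Weighted average = (0.94·13.0 + 0.36·7.9 + 0.06·40.2) / (0.94 + 0.36 + 0.06)
  = 17.4760 / 1.3600 = 12.850

12.850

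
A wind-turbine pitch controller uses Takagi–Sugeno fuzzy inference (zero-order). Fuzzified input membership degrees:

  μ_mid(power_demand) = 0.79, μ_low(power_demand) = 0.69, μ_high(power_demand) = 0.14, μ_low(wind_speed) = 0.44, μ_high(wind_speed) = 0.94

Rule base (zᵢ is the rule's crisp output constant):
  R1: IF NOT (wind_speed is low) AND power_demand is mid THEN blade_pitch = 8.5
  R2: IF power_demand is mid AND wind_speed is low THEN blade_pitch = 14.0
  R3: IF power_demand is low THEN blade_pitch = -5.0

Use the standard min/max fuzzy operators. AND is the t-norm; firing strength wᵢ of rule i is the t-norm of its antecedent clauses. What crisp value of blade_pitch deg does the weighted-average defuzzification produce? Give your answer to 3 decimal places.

R1 (z=8.5): ¬low=1−0.44=0.56, mid=0.79; AND[min(a, b)] → w = 0.56
R2 (z=14.0): mid=0.79, low=0.44; AND[min(a, b)] → w = 0.44
R3 (z=-5.0): low=0.69 → w = 0.69
Weighted average = (0.56·8.5 + 0.44·14.0 + 0.69·-5.0) / (0.56 + 0.44 + 0.69)
  = 7.4700 / 1.6900 = 4.420

4.420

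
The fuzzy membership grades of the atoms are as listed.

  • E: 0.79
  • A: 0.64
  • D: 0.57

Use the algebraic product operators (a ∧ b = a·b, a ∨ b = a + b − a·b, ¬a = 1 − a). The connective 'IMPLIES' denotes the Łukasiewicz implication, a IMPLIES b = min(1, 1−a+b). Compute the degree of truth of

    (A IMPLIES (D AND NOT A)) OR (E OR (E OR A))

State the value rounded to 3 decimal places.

NOT A = 1 − 0.6400 = 0.3600
D AND NOT A = a·b on (0.5700, 0.3600) = 0.2052
A IMPLIES (D AND NOT A)  [Łukasiewicz: min(1, 1−a+b)] with a=0.6400, b=0.2052 → 0.5652
E OR A = a + b − a·b on (0.7900, 0.6400) = 0.9244
E OR (E OR A) = a + b − a·b on (0.7900, 0.9244) = 0.9841
(A IMPLIES (D AND NOT A)) OR (E OR (E OR A)) = a + b − a·b on (0.5652, 0.9841) = 0.9931

0.993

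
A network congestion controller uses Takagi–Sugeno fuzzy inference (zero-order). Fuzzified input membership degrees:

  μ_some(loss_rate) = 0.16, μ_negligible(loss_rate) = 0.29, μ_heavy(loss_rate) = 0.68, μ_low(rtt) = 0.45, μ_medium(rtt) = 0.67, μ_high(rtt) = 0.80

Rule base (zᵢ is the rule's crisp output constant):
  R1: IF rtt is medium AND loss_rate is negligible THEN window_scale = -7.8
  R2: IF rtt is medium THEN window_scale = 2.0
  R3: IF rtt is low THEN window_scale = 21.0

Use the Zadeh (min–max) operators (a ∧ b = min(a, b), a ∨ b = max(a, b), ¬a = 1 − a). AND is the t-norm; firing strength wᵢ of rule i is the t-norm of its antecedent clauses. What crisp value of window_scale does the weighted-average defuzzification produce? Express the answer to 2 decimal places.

6.05

R1 (z=-7.8): medium=0.67, negligible=0.29; AND[min(a, b)] → w = 0.29
R2 (z=2.0): medium=0.67 → w = 0.67
R3 (z=21.0): low=0.45 → w = 0.45
Weighted average = (0.29·-7.8 + 0.67·2.0 + 0.45·21.0) / (0.29 + 0.67 + 0.45)
  = 8.5280 / 1.4100 = 6.05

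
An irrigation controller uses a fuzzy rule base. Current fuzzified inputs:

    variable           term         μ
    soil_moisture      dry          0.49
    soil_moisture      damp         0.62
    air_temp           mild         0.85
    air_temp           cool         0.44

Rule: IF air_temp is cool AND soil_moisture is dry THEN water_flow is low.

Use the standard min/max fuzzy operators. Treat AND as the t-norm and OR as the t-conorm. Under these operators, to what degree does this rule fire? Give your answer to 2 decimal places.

0.44

firing strength: cool=0.44, dry=0.49; AND[min(a, b)] → w = 0.44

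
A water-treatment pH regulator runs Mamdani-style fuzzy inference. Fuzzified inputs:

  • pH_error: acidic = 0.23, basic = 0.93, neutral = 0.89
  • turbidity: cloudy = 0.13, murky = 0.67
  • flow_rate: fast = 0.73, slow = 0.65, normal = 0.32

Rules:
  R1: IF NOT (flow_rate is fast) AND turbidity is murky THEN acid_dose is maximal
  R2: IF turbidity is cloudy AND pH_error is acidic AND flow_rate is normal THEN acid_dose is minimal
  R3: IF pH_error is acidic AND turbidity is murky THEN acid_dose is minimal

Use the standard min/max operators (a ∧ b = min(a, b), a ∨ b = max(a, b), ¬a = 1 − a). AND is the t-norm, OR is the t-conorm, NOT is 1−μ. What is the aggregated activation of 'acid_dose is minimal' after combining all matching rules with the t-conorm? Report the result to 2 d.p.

0.23

R1: ¬fast=1−0.73=0.27, murky=0.67; AND[min(a, b)] → w = 0.27
R2: cloudy=0.13, acidic=0.23, normal=0.32; AND[min(a, b)] → w = 0.13
R3: acidic=0.23, murky=0.67; AND[min(a, b)] → w = 0.23
Rules with consequent 'minimal': {R2, R3} → strengths 0.13, 0.23
Aggregate via t-conorm [max(a, b)]: 0.23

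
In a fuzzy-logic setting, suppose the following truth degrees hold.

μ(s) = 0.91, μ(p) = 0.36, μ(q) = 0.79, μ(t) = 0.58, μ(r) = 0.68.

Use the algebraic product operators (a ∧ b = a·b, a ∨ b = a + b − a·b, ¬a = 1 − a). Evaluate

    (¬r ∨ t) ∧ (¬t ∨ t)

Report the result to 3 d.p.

0.540

¬r = 1 − 0.6800 = 0.3200
¬r ∨ t = a + b − a·b on (0.3200, 0.5800) = 0.7144
¬t = 1 − 0.5800 = 0.4200
¬t ∨ t = a + b − a·b on (0.4200, 0.5800) = 0.7564
(¬r ∨ t) ∧ (¬t ∨ t) = a·b on (0.7144, 0.7564) = 0.5404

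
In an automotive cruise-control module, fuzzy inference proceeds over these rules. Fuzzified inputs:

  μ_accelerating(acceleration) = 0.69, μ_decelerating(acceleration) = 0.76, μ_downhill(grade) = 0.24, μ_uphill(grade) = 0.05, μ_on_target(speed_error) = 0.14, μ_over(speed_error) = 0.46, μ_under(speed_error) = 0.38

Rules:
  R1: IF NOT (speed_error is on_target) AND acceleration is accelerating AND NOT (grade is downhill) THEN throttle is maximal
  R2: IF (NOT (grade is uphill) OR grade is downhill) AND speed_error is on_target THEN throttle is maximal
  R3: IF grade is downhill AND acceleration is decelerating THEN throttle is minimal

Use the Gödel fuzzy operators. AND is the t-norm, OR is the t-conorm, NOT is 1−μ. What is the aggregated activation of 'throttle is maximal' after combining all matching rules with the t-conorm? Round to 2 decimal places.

R1: ¬on_target=1−0.14=0.86, accelerating=0.69, ¬downhill=1−0.24=0.76; AND[min(a, b)] → w = 0.69
R2: (¬uphill=1−0.05=0.95 OR downhill=0.24) = 0.95; AND[min(a, b)] with on_target=0.14 → w = 0.14
R3: downhill=0.24, decelerating=0.76; AND[min(a, b)] → w = 0.24
Rules with consequent 'maximal': {R1, R2} → strengths 0.69, 0.14
Aggregate via t-conorm [max(a, b)]: 0.69

0.69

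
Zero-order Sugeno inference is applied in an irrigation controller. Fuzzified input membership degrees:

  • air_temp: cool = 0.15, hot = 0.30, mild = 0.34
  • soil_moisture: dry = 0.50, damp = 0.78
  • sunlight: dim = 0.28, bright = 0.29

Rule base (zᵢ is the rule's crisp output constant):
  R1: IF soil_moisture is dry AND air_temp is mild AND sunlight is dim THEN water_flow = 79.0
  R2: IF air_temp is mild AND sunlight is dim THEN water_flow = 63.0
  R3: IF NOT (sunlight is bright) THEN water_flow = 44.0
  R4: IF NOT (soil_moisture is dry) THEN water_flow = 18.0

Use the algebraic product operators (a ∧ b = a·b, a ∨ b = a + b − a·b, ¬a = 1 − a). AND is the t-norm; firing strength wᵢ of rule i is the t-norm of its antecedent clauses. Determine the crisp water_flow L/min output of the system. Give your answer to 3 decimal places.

36.959

R1 (z=79.0): dry=0.50, mild=0.34, dim=0.28; AND[a·b] → w = 0.0476
R2 (z=63.0): mild=0.34, dim=0.28; AND[a·b] → w = 0.0952
R3 (z=44.0): ¬bright=1−0.29=0.71 → w = 0.7100
R4 (z=18.0): ¬dry=1−0.50=0.50 → w = 0.5000
Weighted average = (0.0476·79.0 + 0.0952·63.0 + 0.7100·44.0 + 0.5000·18.0) / (0.0476 + 0.0952 + 0.7100 + 0.5000)
  = 49.9980 / 1.3528 = 36.959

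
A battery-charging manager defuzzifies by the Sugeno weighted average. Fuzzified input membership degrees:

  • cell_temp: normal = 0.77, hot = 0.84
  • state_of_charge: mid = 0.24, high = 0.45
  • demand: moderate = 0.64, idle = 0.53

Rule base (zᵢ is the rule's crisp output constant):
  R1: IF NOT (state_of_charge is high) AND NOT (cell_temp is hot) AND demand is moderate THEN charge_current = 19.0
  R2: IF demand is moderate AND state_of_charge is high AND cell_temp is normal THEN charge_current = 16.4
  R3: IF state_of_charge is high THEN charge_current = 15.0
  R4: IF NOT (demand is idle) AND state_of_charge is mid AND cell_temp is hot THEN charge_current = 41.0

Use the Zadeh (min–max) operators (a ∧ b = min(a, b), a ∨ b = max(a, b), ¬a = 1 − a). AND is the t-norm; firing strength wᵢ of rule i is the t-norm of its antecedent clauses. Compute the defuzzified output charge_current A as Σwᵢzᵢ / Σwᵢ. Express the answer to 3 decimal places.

20.777

R1 (z=19.0): ¬high=1−0.45=0.55, ¬hot=1−0.84=0.16, moderate=0.64; AND[min(a, b)] → w = 0.16
R2 (z=16.4): moderate=0.64, high=0.45, normal=0.77; AND[min(a, b)] → w = 0.45
R3 (z=15.0): high=0.45 → w = 0.45
R4 (z=41.0): ¬idle=1−0.53=0.47, mid=0.24, hot=0.84; AND[min(a, b)] → w = 0.24
Weighted average = (0.16·19.0 + 0.45·16.4 + 0.45·15.0 + 0.24·41.0) / (0.16 + 0.45 + 0.45 + 0.24)
  = 27.0100 / 1.3000 = 20.777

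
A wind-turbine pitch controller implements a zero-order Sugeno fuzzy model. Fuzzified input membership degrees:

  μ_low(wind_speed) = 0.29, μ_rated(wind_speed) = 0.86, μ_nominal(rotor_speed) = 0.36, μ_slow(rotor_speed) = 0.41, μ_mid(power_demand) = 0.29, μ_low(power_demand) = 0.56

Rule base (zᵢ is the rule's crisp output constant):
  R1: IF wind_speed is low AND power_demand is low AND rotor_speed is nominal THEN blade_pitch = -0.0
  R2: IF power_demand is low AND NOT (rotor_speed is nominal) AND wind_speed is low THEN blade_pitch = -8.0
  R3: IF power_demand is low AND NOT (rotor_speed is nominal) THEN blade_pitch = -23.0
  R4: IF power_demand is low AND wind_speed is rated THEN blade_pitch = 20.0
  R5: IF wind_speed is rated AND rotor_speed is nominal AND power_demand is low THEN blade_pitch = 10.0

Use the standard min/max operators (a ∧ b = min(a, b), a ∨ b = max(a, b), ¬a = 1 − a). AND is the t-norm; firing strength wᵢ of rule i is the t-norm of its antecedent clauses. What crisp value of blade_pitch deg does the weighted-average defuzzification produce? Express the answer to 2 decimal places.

R1 (z=-0.0): low=0.29, low=0.56, nominal=0.36; AND[min(a, b)] → w = 0.29
R2 (z=-8.0): low=0.56, ¬nominal=1−0.36=0.64, low=0.29; AND[min(a, b)] → w = 0.29
R3 (z=-23.0): low=0.56, ¬nominal=1−0.36=0.64; AND[min(a, b)] → w = 0.56
R4 (z=20.0): low=0.56, rated=0.86; AND[min(a, b)] → w = 0.56
R5 (z=10.0): rated=0.86, nominal=0.36, low=0.56; AND[min(a, b)] → w = 0.36
Weighted average = (0.29·-0.0 + 0.29·-8.0 + 0.56·-23.0 + 0.56·20.0 + 0.36·10.0) / (0.29 + 0.29 + 0.56 + 0.56 + 0.36)
  = -0.4000 / 2.0600 = -0.19

-0.19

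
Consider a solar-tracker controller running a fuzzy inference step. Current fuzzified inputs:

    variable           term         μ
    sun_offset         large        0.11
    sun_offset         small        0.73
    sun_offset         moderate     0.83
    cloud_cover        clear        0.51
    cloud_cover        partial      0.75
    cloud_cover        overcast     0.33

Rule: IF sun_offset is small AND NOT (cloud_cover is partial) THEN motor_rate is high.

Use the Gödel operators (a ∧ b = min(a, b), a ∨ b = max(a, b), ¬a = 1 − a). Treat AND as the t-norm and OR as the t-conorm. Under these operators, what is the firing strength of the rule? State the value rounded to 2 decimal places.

firing strength: small=0.73, ¬partial=1−0.75=0.25; AND[min(a, b)] → w = 0.25

0.25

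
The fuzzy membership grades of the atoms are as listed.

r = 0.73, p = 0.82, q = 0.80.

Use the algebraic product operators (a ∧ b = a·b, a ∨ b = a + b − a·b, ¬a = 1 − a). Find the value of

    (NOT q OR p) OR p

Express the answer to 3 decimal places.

NOT q = 1 − 0.8000 = 0.2000
NOT q OR p = a + b − a·b on (0.2000, 0.8200) = 0.8560
(NOT q OR p) OR p = a + b − a·b on (0.8560, 0.8200) = 0.9741

0.974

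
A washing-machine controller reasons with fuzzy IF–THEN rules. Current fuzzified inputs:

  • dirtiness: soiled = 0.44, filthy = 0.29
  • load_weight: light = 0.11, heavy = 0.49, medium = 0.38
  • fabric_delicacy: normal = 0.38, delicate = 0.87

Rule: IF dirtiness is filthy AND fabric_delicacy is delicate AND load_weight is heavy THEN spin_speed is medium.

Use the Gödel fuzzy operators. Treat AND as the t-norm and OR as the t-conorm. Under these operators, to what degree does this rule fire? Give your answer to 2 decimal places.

0.29

firing strength: filthy=0.29, delicate=0.87, heavy=0.49; AND[min(a, b)] → w = 0.29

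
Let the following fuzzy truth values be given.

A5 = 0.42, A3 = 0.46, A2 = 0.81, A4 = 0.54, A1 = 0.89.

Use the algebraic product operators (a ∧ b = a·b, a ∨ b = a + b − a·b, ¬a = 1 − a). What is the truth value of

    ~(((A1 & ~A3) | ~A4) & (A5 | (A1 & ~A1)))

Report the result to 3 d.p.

~A3 = 1 − 0.4600 = 0.5400
A1 & ~A3 = a·b on (0.8900, 0.5400) = 0.4806
~A4 = 1 − 0.5400 = 0.4600
(A1 & ~A3) | ~A4 = a + b − a·b on (0.4806, 0.4600) = 0.7195
~A1 = 1 − 0.8900 = 0.1100
A1 & ~A1 = a·b on (0.8900, 0.1100) = 0.0979
A5 | (A1 & ~A1) = a + b − a·b on (0.4200, 0.0979) = 0.4768
((A1 & ~A3) | ~A4) & (A5 | (A1 & ~A1)) = a·b on (0.7195, 0.4768) = 0.3431
~(((A1 & ~A3) | ~A4) & (A5 | (A1 & ~A1))) = 1 − 0.3431 = 0.6569

0.657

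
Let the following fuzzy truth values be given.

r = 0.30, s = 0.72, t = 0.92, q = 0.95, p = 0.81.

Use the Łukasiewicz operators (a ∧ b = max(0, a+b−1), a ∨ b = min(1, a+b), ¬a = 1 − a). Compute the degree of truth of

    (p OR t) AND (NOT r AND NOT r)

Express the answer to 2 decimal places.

0.40

p OR t = min(1, a+b) on (0.81, 0.92) = 1.00
NOT r = 1 − 0.30 = 0.70
NOT r = 1 − 0.30 = 0.70
NOT r AND NOT r = max(0, a+b−1) on (0.70, 0.70) = 0.40
(p OR t) AND (NOT r AND NOT r) = max(0, a+b−1) on (1.00, 0.40) = 0.40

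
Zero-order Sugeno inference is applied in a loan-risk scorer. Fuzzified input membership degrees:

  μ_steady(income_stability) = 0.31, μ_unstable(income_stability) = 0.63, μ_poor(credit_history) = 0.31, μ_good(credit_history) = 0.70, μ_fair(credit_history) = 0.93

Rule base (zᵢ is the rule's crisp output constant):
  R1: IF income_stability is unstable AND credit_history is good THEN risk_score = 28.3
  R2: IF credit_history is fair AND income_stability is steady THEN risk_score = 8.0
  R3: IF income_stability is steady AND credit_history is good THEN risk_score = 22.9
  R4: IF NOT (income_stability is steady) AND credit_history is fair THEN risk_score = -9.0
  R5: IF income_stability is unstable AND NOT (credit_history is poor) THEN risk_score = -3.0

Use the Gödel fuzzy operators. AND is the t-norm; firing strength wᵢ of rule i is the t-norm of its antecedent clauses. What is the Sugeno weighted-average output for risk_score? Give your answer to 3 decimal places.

7.513

R1 (z=28.3): unstable=0.63, good=0.70; AND[min(a, b)] → w = 0.63
R2 (z=8.0): fair=0.93, steady=0.31; AND[min(a, b)] → w = 0.31
R3 (z=22.9): steady=0.31, good=0.70; AND[min(a, b)] → w = 0.31
R4 (z=-9.0): ¬steady=1−0.31=0.69, fair=0.93; AND[min(a, b)] → w = 0.69
R5 (z=-3.0): unstable=0.63, ¬poor=1−0.31=0.69; AND[min(a, b)] → w = 0.63
Weighted average = (0.63·28.3 + 0.31·8.0 + 0.31·22.9 + 0.69·-9.0 + 0.63·-3.0) / (0.63 + 0.31 + 0.31 + 0.69 + 0.63)
  = 19.3080 / 2.5700 = 7.513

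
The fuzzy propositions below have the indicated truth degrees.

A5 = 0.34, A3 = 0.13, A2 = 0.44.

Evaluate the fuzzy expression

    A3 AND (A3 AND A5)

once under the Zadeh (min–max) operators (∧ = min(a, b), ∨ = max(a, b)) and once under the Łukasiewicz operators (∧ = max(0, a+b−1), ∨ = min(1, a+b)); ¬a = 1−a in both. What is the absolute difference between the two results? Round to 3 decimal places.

0.130

Under Zadeh (min–max):
  A3 AND A5 = min(a, b) on (0.13, 0.34) = 0.13
  A3 AND (A3 AND A5) = min(a, b) on (0.13, 0.13) = 0.13
  → value = 0.1300
Under Łukasiewicz:
  A3 AND A5 = max(0, a+b−1) on (0.13, 0.34) = 0.00
  A3 AND (A3 AND A5) = max(0, a+b−1) on (0.13, 0.00) = 0.00
  → value = 0.0000
|0.1300 − 0.0000| = 0.130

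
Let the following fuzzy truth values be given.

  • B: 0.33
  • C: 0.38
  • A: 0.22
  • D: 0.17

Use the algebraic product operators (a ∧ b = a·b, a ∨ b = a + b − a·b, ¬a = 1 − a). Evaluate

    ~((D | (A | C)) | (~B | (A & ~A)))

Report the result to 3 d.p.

A | C = a + b − a·b on (0.2200, 0.3800) = 0.5164
D | (A | C) = a + b − a·b on (0.1700, 0.5164) = 0.5986
~B = 1 − 0.3300 = 0.6700
~A = 1 − 0.2200 = 0.7800
A & ~A = a·b on (0.2200, 0.7800) = 0.1716
~B | (A & ~A) = a + b − a·b on (0.6700, 0.1716) = 0.7266
(D | (A | C)) | (~B | (A & ~A)) = a + b − a·b on (0.5986, 0.7266) = 0.8903
~((D | (A | C)) | (~B | (A & ~A))) = 1 − 0.8903 = 0.1097

0.110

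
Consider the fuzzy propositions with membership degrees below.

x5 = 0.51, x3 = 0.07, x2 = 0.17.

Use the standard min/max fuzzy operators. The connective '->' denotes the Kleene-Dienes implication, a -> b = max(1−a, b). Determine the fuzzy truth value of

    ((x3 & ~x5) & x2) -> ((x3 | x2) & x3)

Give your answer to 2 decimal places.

0.93

~x5 = 1 − 0.51 = 0.49
x3 & ~x5 = min(a, b) on (0.07, 0.49) = 0.07
(x3 & ~x5) & x2 = min(a, b) on (0.07, 0.17) = 0.07
x3 | x2 = max(a, b) on (0.07, 0.17) = 0.17
(x3 | x2) & x3 = min(a, b) on (0.17, 0.07) = 0.07
((x3 & ~x5) & x2) -> ((x3 | x2) & x3)  [Kleene-Dienes: max(1−a, b)] with a=0.07, b=0.07 → 0.93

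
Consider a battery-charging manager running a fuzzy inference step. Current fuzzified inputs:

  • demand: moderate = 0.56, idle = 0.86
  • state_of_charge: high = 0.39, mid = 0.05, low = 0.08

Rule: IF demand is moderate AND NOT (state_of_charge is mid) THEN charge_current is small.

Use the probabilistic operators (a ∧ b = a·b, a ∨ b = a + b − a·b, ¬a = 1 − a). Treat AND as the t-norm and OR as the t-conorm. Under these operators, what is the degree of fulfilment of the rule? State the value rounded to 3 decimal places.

firing strength: moderate=0.56, ¬mid=1−0.05=0.95; AND[a·b] → w = 0.5320

0.532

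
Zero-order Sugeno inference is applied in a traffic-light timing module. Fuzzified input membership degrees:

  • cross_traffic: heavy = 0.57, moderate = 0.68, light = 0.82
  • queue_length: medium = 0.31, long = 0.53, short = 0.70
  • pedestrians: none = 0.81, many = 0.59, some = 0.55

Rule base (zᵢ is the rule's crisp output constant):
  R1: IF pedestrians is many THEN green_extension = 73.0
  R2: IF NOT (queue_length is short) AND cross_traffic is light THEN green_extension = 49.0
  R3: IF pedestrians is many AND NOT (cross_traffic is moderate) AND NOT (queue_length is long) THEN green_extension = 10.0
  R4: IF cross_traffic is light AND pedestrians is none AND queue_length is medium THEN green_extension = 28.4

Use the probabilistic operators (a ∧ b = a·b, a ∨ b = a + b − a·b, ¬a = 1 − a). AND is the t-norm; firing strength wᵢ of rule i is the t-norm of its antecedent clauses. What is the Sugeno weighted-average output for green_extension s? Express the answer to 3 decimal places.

54.712

R1 (z=73.0): many=0.59 → w = 0.5900
R2 (z=49.0): ¬short=1−0.70=0.30, light=0.82; AND[a·b] → w = 0.2460
R3 (z=10.0): many=0.59, ¬moderate=1−0.68=0.32, ¬long=1−0.53=0.47; AND[a·b] → w = 0.0887
R4 (z=28.4): light=0.82, none=0.81, medium=0.31; AND[a·b] → w = 0.2059
Weighted average = (0.5900·73.0 + 0.2460·49.0 + 0.0887·10.0 + 0.2059·28.4) / (0.5900 + 0.2460 + 0.0887 + 0.2059)
  = 61.8590 / 1.1306 = 54.712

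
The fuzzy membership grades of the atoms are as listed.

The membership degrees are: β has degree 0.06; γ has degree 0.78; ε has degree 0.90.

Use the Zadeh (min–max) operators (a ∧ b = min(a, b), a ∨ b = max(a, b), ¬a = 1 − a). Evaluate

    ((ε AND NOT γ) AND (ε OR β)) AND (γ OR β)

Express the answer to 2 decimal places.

0.22

NOT γ = 1 − 0.78 = 0.22
ε AND NOT γ = min(a, b) on (0.90, 0.22) = 0.22
ε OR β = max(a, b) on (0.90, 0.06) = 0.90
(ε AND NOT γ) AND (ε OR β) = min(a, b) on (0.22, 0.90) = 0.22
γ OR β = max(a, b) on (0.78, 0.06) = 0.78
((ε AND NOT γ) AND (ε OR β)) AND (γ OR β) = min(a, b) on (0.22, 0.78) = 0.22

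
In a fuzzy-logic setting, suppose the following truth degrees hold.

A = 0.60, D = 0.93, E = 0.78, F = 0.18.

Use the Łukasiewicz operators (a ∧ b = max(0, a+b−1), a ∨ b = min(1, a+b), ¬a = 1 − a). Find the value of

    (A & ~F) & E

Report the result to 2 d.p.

0.20

~F = 1 − 0.18 = 0.82
A & ~F = max(0, a+b−1) on (0.60, 0.82) = 0.42
(A & ~F) & E = max(0, a+b−1) on (0.42, 0.78) = 0.20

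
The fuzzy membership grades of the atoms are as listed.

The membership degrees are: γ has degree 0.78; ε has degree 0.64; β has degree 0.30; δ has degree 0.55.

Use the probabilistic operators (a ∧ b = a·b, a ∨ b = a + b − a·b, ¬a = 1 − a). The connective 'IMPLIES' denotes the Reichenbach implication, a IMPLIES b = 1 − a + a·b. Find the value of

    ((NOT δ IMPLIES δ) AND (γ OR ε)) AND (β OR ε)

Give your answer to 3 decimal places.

0.549

NOT δ = 1 − 0.5500 = 0.4500
NOT δ IMPLIES δ  [Reichenbach: 1 − a + a·b] with a=0.4500, b=0.5500 → 0.7975
γ OR ε = a + b − a·b on (0.7800, 0.6400) = 0.9208
(NOT δ IMPLIES δ) AND (γ OR ε) = a·b on (0.7975, 0.9208) = 0.7343
β OR ε = a + b − a·b on (0.3000, 0.6400) = 0.7480
((NOT δ IMPLIES δ) AND (γ OR ε)) AND (β OR ε) = a·b on (0.7343, 0.7480) = 0.5493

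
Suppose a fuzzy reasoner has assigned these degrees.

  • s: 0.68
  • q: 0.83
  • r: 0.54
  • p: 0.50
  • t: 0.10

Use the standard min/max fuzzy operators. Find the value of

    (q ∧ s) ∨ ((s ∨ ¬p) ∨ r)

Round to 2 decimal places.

0.68

q ∧ s = min(a, b) on (0.83, 0.68) = 0.68
¬p = 1 − 0.50 = 0.50
s ∨ ¬p = max(a, b) on (0.68, 0.50) = 0.68
(s ∨ ¬p) ∨ r = max(a, b) on (0.68, 0.54) = 0.68
(q ∧ s) ∨ ((s ∨ ¬p) ∨ r) = max(a, b) on (0.68, 0.68) = 0.68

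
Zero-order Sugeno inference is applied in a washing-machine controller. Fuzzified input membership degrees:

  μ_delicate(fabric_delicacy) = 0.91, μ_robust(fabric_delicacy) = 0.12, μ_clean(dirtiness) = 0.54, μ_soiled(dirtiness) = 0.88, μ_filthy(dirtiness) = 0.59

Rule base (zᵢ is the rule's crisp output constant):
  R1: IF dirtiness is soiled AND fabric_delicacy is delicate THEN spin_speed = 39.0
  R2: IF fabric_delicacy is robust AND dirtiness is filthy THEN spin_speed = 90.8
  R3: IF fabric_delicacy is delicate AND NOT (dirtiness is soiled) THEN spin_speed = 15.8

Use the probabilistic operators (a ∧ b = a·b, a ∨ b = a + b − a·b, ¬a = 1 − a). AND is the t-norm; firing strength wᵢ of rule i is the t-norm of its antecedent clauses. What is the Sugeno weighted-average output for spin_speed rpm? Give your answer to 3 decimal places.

40.156

R1 (z=39.0): soiled=0.88, delicate=0.91; AND[a·b] → w = 0.8008
R2 (z=90.8): robust=0.12, filthy=0.59; AND[a·b] → w = 0.0708
R3 (z=15.8): delicate=0.91, ¬soiled=1−0.88=0.12; AND[a·b] → w = 0.1092
Weighted average = (0.8008·39.0 + 0.0708·90.8 + 0.1092·15.8) / (0.8008 + 0.0708 + 0.1092)
  = 39.3852 / 0.9808 = 40.156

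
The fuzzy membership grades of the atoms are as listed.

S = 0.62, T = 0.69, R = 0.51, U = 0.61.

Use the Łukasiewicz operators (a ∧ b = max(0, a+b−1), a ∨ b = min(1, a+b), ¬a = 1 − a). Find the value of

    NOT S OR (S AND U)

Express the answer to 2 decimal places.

0.61

NOT S = 1 − 0.62 = 0.38
S AND U = max(0, a+b−1) on (0.62, 0.61) = 0.23
NOT S OR (S AND U) = min(1, a+b) on (0.38, 0.23) = 0.61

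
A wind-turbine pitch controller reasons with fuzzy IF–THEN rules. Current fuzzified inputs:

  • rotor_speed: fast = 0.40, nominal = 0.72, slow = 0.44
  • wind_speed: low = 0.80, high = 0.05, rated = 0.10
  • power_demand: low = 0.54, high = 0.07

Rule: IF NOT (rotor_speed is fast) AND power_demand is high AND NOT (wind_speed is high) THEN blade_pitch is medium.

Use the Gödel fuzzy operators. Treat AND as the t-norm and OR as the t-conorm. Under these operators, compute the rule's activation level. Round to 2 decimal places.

firing strength: ¬fast=1−0.40=0.60, high=0.07, ¬high=1−0.05=0.95; AND[min(a, b)] → w = 0.07

0.07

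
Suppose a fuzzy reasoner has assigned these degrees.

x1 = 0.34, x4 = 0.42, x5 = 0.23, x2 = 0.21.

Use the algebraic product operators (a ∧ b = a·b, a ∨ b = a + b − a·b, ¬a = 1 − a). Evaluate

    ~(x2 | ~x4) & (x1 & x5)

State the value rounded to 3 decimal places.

0.026

~x4 = 1 − 0.4200 = 0.5800
x2 | ~x4 = a + b − a·b on (0.2100, 0.5800) = 0.6682
~(x2 | ~x4) = 1 − 0.6682 = 0.3318
x1 & x5 = a·b on (0.3400, 0.2300) = 0.0782
~(x2 | ~x4) & (x1 & x5) = a·b on (0.3318, 0.0782) = 0.0259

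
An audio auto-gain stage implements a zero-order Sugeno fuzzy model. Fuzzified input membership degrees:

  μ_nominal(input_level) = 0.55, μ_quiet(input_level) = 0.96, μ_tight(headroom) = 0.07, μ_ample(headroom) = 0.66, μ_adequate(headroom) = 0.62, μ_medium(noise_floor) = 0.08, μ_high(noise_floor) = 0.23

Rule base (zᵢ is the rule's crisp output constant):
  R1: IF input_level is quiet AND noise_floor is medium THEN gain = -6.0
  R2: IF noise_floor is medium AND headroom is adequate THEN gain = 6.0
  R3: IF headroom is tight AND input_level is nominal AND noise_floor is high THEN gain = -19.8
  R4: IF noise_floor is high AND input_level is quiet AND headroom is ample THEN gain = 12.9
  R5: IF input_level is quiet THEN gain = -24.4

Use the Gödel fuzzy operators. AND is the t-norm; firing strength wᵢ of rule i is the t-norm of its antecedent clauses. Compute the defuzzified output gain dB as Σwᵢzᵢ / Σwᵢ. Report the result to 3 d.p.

-15.382

R1 (z=-6.0): quiet=0.96, medium=0.08; AND[min(a, b)] → w = 0.08
R2 (z=6.0): medium=0.08, adequate=0.62; AND[min(a, b)] → w = 0.08
R3 (z=-19.8): tight=0.07, nominal=0.55, high=0.23; AND[min(a, b)] → w = 0.07
R4 (z=12.9): high=0.23, quiet=0.96, ample=0.66; AND[min(a, b)] → w = 0.23
R5 (z=-24.4): quiet=0.96 → w = 0.96
Weighted average = (0.08·-6.0 + 0.08·6.0 + 0.07·-19.8 + 0.23·12.9 + 0.96·-24.4) / (0.08 + 0.08 + 0.07 + 0.23 + 0.96)
  = -21.8430 / 1.4200 = -15.382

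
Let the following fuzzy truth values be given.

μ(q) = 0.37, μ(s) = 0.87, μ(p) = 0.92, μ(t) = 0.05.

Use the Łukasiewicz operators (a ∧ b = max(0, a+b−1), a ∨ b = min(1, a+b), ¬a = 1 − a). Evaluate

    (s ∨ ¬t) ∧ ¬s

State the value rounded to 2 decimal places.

¬t = 1 − 0.05 = 0.95
s ∨ ¬t = min(1, a+b) on (0.87, 0.95) = 1.00
¬s = 1 − 0.87 = 0.13
(s ∨ ¬t) ∧ ¬s = max(0, a+b−1) on (1.00, 0.13) = 0.13

0.13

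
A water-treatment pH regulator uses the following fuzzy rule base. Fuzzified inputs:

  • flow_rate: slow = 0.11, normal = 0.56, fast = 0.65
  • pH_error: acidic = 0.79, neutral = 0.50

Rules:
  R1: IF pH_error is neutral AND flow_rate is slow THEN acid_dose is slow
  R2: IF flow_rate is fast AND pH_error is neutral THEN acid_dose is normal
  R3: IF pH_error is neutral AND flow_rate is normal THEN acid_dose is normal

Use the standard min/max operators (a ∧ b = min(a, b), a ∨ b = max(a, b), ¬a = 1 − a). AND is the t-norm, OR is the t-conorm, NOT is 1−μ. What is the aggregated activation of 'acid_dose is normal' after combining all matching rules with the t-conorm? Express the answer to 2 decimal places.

R1: neutral=0.50, slow=0.11; AND[min(a, b)] → w = 0.11
R2: fast=0.65, neutral=0.50; AND[min(a, b)] → w = 0.50
R3: neutral=0.50, normal=0.56; AND[min(a, b)] → w = 0.50
Rules with consequent 'normal': {R2, R3} → strengths 0.50, 0.50
Aggregate via t-conorm [max(a, b)]: 0.50

0.50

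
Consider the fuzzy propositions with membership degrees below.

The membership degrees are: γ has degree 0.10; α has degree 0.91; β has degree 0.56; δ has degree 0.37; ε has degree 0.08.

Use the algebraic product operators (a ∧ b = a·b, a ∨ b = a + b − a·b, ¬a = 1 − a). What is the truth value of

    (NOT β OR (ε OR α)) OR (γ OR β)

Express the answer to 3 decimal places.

NOT β = 1 − 0.5600 = 0.4400
ε OR α = a + b − a·b on (0.0800, 0.9100) = 0.9172
NOT β OR (ε OR α) = a + b − a·b on (0.4400, 0.9172) = 0.9536
γ OR β = a + b − a·b on (0.1000, 0.5600) = 0.6040
(NOT β OR (ε OR α)) OR (γ OR β) = a + b − a·b on (0.9536, 0.6040) = 0.9816

0.982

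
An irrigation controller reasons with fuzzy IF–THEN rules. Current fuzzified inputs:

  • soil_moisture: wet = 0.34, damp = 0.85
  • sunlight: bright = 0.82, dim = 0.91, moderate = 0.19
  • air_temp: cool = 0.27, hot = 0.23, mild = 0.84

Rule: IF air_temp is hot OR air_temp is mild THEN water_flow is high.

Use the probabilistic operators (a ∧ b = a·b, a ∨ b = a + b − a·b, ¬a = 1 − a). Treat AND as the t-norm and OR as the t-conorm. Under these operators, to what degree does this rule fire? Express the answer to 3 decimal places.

firing strength: hot=0.23, mild=0.84; OR[a + b − a·b] → w = 0.8768

0.877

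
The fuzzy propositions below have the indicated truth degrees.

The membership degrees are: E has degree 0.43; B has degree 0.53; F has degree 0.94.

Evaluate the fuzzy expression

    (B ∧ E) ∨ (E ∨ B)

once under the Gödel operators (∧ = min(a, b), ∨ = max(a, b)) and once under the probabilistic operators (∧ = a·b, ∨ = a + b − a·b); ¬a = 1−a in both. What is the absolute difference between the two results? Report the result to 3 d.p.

0.263

Under Gödel:
  B ∧ E = min(a, b) on (0.53, 0.43) = 0.43
  E ∨ B = max(a, b) on (0.43, 0.53) = 0.53
  (B ∧ E) ∨ (E ∨ B) = max(a, b) on (0.43, 0.53) = 0.53
  → value = 0.5300
Under probabilistic:
  B ∧ E = a·b on (0.5300, 0.4300) = 0.2279
  E ∨ B = a + b − a·b on (0.4300, 0.5300) = 0.7321
  (B ∧ E) ∨ (E ∨ B) = a + b − a·b on (0.2279, 0.7321) = 0.7932
  → value = 0.7932
|0.5300 − 0.7932| = 0.263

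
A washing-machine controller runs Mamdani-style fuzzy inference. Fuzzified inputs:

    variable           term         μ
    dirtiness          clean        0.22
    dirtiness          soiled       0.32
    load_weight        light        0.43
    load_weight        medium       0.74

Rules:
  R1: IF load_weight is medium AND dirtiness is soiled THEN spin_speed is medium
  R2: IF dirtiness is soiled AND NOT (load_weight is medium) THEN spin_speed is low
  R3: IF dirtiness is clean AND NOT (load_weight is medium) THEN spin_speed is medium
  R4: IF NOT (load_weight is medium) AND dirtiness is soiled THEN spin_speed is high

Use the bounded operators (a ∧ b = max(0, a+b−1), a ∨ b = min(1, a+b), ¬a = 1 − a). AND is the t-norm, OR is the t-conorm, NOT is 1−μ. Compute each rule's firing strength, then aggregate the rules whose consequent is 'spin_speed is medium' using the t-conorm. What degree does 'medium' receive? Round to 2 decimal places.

R1: medium=0.74, soiled=0.32; AND[max(0, a+b−1)] → w = 0.06
R2: soiled=0.32, ¬medium=1−0.74=0.26; AND[max(0, a+b−1)] → w = 0.00
R3: clean=0.22, ¬medium=1−0.74=0.26; AND[max(0, a+b−1)] → w = 0.00
R4: ¬medium=1−0.74=0.26, soiled=0.32; AND[max(0, a+b−1)] → w = 0.00
Rules with consequent 'medium': {R1, R3} → strengths 0.06, 0.00
Aggregate via t-conorm [min(1, a+b)]: 0.06

0.06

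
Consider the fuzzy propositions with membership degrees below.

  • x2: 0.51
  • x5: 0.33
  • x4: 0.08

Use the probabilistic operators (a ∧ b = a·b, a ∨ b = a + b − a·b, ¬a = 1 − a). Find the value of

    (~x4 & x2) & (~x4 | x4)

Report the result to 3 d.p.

0.435

~x4 = 1 − 0.0800 = 0.9200
~x4 & x2 = a·b on (0.9200, 0.5100) = 0.4692
~x4 = 1 − 0.0800 = 0.9200
~x4 | x4 = a + b − a·b on (0.9200, 0.0800) = 0.9264
(~x4 & x2) & (~x4 | x4) = a·b on (0.4692, 0.9264) = 0.4347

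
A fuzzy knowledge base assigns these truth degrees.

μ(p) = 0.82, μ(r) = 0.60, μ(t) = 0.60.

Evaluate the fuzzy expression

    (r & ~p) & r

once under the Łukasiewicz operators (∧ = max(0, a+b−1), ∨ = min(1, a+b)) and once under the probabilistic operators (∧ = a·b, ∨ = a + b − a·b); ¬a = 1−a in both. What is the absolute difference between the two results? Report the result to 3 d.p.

Under Łukasiewicz:
  ~p = 1 − 0.82 = 0.18
  r & ~p = max(0, a+b−1) on (0.60, 0.18) = 0.00
  (r & ~p) & r = max(0, a+b−1) on (0.00, 0.60) = 0.00
  → value = 0.0000
Under probabilistic:
  ~p = 1 − 0.8200 = 0.1800
  r & ~p = a·b on (0.6000, 0.1800) = 0.1080
  (r & ~p) & r = a·b on (0.1080, 0.6000) = 0.0648
  → value = 0.0648
|0.0000 − 0.0648| = 0.065

0.065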